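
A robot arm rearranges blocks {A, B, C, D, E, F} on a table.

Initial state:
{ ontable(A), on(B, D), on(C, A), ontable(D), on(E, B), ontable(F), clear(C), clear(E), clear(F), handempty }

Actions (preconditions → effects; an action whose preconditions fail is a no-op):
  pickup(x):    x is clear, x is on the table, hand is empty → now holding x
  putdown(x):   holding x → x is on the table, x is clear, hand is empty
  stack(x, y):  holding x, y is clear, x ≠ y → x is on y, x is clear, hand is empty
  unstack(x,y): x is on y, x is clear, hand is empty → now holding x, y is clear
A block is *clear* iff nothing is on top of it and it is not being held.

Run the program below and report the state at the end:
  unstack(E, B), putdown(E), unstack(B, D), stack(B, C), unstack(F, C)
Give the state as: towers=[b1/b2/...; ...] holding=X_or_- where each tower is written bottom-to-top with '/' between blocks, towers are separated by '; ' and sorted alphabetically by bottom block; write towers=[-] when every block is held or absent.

towers=[A/C/B; D; E; F] holding=-

step 1 (unstack(E, B)): towers=[A/C; D/B; F] holding=E
step 2 (putdown(E)): towers=[A/C; D/B; E; F] holding=-
step 3 (unstack(B, D)): towers=[A/C; D; E; F] holding=B
step 4 (stack(B, C)): towers=[A/C/B; D; E; F] holding=-
step 5 (unstack(F, C)) [no-op]: towers=[A/C/B; D; E; F] holding=-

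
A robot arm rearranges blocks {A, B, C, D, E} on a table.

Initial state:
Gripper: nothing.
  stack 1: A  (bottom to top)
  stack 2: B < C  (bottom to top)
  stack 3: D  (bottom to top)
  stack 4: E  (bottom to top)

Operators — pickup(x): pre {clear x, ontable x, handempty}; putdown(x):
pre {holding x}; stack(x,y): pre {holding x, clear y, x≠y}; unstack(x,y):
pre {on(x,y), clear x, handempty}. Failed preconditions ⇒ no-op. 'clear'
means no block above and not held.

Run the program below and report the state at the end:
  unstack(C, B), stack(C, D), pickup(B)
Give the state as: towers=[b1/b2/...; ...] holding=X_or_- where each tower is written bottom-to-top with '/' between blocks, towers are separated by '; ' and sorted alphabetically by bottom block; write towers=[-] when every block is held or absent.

step 1 (unstack(C, B)): towers=[A; B; D; E] holding=C
step 2 (stack(C, D)): towers=[A; B; D/C; E] holding=-
step 3 (pickup(B)): towers=[A; D/C; E] holding=B

towers=[A; D/C; E] holding=B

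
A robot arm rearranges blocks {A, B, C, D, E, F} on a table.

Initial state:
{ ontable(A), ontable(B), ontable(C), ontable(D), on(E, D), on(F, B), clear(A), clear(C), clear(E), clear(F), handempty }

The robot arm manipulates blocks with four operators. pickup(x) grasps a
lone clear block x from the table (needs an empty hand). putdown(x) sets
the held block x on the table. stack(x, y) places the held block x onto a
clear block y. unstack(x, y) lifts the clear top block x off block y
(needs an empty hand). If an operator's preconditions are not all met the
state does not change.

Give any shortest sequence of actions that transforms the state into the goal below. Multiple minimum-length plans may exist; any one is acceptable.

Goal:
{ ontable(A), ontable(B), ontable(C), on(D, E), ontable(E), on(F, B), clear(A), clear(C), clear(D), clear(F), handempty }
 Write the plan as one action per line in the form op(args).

unstack(E, D)
putdown(E)
pickup(D)
stack(D, E)

step 1 (unstack(E, D)): towers=[A; B/F; C; D] holding=E
step 2 (putdown(E)): towers=[A; B/F; C; D; E] holding=-
step 3 (pickup(D)): towers=[A; B/F; C; E] holding=D
step 4 (stack(D, E)): towers=[A; B/F; C; E/D] holding=-
goal check: towers=[A; B/F; C; E/D] holding=- — reached (length 4, optimal by BFS)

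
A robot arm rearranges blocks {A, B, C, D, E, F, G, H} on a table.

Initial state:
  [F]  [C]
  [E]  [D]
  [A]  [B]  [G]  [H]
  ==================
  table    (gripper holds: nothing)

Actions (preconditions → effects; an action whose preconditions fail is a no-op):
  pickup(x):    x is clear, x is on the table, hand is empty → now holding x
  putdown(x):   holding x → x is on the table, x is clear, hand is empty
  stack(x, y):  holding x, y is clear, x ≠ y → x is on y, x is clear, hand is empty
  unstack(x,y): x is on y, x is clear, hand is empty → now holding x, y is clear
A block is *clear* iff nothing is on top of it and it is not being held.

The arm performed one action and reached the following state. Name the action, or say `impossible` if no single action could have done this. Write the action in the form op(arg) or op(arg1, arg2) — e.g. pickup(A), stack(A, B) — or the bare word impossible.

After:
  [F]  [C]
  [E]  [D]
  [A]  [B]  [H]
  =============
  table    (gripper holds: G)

pickup(G)

target: towers=[A/E/F; B/D/C; H] holding=G
         pickup(G) → towers=[A/E/F; B/D/C; H] holding=G  ← match
         pickup(H) → towers=[A/E/F; B/D/C; G] holding=H
     unstack(F, E) → towers=[A/E; B/D/C; G; H] holding=F
     unstack(C, D) → towers=[A/E/F; B/D; G; H] holding=C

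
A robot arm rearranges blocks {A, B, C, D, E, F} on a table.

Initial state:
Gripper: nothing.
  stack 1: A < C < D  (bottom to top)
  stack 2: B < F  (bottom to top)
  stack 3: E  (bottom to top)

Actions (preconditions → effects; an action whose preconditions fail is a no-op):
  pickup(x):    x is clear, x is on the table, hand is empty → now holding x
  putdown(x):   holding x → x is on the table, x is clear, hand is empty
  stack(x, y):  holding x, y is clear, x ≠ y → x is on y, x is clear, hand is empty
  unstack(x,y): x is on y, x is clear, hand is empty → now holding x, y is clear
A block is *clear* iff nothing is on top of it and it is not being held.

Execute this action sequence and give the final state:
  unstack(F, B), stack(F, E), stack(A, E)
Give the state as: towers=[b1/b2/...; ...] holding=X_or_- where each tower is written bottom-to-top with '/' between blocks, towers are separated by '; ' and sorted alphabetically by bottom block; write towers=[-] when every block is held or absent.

step 1 (unstack(F, B)): towers=[A/C/D; B; E] holding=F
step 2 (stack(F, E)): towers=[A/C/D; B; E/F] holding=-
step 3 (stack(A, E)) [no-op]: towers=[A/C/D; B; E/F] holding=-

towers=[A/C/D; B; E/F] holding=-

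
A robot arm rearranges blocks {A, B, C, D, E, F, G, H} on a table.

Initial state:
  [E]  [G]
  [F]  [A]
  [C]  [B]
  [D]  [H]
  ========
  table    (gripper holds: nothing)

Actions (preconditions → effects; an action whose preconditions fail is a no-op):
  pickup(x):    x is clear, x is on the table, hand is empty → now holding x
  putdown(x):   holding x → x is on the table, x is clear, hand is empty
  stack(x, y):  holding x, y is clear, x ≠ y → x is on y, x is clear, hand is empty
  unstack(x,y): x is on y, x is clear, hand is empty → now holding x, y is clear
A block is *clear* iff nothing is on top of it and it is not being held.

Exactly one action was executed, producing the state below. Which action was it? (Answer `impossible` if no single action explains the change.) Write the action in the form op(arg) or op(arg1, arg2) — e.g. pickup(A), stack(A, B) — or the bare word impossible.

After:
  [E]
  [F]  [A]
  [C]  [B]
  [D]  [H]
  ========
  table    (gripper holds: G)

unstack(G, A)

target: towers=[D/C/F/E; H/B/A] holding=G
     unstack(G, A) → towers=[D/C/F/E; H/B/A] holding=G  ← match
     unstack(E, F) → towers=[D/C/F; H/B/A/G] holding=E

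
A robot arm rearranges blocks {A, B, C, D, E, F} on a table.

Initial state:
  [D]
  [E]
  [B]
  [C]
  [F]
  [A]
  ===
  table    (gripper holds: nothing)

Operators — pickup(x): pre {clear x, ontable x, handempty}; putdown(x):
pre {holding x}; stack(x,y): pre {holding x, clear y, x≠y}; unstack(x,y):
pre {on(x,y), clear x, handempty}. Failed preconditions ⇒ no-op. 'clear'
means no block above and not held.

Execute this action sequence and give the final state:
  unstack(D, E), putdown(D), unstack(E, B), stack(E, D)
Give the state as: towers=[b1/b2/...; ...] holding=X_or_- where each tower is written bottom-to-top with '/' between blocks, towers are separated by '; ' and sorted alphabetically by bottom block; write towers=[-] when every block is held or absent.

towers=[A/F/C/B; D/E] holding=-

step 1 (unstack(D, E)): towers=[A/F/C/B/E] holding=D
step 2 (putdown(D)): towers=[A/F/C/B/E; D] holding=-
step 3 (unstack(E, B)): towers=[A/F/C/B; D] holding=E
step 4 (stack(E, D)): towers=[A/F/C/B; D/E] holding=-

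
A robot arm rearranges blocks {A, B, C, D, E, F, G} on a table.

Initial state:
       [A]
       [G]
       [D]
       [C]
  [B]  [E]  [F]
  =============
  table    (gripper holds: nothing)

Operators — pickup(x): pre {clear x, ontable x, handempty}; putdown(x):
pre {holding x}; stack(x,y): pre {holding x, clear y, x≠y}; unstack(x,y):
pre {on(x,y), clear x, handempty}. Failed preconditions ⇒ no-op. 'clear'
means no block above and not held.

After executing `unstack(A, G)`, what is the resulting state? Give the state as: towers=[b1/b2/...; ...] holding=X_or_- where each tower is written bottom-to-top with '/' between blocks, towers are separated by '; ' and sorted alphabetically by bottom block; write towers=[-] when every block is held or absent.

before: towers=[B; E/C/D/G/A; F] holding=-
pre[unstack(A, G)]: on(A,G) yes, clear(A) yes, handempty yes
all met → apply unstack(A, G)
after:  towers=[B; E/C/D/G; F] holding=A

towers=[B; E/C/D/G; F] holding=A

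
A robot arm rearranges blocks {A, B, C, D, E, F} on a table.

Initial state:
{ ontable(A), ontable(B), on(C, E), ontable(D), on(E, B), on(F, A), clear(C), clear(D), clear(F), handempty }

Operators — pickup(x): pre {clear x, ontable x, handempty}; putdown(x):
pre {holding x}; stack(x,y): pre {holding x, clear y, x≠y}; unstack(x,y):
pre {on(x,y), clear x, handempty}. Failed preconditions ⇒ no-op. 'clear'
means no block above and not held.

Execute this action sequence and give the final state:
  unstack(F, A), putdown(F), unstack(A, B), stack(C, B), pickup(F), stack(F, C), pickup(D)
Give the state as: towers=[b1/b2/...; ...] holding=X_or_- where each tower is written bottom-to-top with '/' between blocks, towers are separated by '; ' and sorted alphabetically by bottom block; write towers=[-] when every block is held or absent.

towers=[A; B/E/C/F] holding=D

step 1 (unstack(F, A)): towers=[A; B/E/C; D] holding=F
step 2 (putdown(F)): towers=[A; B/E/C; D; F] holding=-
step 3 (unstack(A, B)) [no-op]: towers=[A; B/E/C; D; F] holding=-
step 4 (stack(C, B)) [no-op]: towers=[A; B/E/C; D; F] holding=-
step 5 (pickup(F)): towers=[A; B/E/C; D] holding=F
step 6 (stack(F, C)): towers=[A; B/E/C/F; D] holding=-
step 7 (pickup(D)): towers=[A; B/E/C/F] holding=D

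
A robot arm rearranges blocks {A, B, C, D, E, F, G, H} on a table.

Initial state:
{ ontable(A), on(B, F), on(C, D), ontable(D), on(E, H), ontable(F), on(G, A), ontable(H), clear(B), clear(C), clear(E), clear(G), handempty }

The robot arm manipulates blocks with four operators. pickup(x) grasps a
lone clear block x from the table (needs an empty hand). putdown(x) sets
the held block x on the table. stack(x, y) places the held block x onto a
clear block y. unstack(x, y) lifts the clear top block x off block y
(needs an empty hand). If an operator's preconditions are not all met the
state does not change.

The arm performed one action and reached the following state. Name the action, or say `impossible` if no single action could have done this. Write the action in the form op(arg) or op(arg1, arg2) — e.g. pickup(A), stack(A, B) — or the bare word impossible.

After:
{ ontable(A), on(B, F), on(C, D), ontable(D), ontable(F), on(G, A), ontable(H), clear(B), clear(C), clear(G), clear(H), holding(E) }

unstack(E, H)

target: towers=[A/G; D/C; F/B; H] holding=E
     unstack(G, A) → towers=[A; D/C; F/B; H/E] holding=G
     unstack(E, H) → towers=[A/G; D/C; F/B; H] holding=E  ← match
     unstack(B, F) → towers=[A/G; D/C; F; H/E] holding=B
     unstack(C, D) → towers=[A/G; D; F/B; H/E] holding=C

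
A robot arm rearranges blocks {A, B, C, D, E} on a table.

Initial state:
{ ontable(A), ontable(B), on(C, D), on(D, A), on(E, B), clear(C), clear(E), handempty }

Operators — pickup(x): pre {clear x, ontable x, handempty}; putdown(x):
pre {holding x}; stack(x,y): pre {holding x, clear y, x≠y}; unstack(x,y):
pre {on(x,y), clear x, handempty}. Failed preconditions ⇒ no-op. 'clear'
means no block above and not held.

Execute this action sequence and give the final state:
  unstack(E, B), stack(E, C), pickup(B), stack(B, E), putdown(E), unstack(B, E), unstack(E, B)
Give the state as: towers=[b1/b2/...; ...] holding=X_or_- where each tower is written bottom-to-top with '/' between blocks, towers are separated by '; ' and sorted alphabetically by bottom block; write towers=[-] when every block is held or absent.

step 1 (unstack(E, B)): towers=[A/D/C; B] holding=E
step 2 (stack(E, C)): towers=[A/D/C/E; B] holding=-
step 3 (pickup(B)): towers=[A/D/C/E] holding=B
step 4 (stack(B, E)): towers=[A/D/C/E/B] holding=-
step 5 (putdown(E)) [no-op]: towers=[A/D/C/E/B] holding=-
step 6 (unstack(B, E)): towers=[A/D/C/E] holding=B
step 7 (unstack(E, B)) [no-op]: towers=[A/D/C/E] holding=B

towers=[A/D/C/E] holding=B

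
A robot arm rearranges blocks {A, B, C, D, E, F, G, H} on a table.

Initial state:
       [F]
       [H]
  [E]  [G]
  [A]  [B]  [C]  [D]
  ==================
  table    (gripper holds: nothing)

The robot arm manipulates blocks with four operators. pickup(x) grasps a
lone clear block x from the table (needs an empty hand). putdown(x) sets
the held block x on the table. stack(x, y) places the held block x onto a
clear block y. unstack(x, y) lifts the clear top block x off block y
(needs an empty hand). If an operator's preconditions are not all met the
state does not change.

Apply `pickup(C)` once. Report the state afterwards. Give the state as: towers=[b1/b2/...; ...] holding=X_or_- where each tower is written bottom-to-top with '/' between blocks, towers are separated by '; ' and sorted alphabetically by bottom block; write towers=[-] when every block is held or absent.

towers=[A/E; B/G/H/F; D] holding=C

before: towers=[A/E; B/G/H/F; C; D] holding=-
pre[pickup(C)]: clear(C) ✓, ontable(C) ✓, handempty ✓
all met → apply pickup(C)
after:  towers=[A/E; B/G/H/F; D] holding=C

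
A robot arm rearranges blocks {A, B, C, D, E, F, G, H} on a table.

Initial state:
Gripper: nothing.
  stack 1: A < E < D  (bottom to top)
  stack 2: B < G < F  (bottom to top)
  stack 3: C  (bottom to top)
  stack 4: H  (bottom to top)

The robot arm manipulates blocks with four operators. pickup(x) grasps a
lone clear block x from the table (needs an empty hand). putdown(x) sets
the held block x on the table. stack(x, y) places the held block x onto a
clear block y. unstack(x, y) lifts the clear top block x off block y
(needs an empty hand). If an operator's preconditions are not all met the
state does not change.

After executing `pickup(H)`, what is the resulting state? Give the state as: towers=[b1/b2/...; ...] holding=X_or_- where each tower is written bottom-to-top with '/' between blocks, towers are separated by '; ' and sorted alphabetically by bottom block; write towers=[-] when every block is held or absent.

before: towers=[A/E/D; B/G/F; C; H] holding=-
pre[pickup(H)]: clear(H) ok, ontable(H) ok, handempty ok
all met → apply pickup(H)
after:  towers=[A/E/D; B/G/F; C] holding=H

towers=[A/E/D; B/G/F; C] holding=H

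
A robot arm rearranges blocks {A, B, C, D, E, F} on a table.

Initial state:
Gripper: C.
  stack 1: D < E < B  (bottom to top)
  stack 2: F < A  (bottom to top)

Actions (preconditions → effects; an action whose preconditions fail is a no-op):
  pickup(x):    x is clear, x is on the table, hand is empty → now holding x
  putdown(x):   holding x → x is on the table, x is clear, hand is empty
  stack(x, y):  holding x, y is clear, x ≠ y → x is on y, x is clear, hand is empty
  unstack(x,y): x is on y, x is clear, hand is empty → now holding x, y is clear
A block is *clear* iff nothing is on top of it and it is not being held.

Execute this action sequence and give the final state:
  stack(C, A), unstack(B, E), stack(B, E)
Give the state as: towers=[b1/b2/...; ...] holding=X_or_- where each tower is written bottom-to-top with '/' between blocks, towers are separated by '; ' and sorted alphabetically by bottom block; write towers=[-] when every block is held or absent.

towers=[D/E/B; F/A/C] holding=-

step 1 (stack(C, A)): towers=[D/E/B; F/A/C] holding=-
step 2 (unstack(B, E)): towers=[D/E; F/A/C] holding=B
step 3 (stack(B, E)): towers=[D/E/B; F/A/C] holding=-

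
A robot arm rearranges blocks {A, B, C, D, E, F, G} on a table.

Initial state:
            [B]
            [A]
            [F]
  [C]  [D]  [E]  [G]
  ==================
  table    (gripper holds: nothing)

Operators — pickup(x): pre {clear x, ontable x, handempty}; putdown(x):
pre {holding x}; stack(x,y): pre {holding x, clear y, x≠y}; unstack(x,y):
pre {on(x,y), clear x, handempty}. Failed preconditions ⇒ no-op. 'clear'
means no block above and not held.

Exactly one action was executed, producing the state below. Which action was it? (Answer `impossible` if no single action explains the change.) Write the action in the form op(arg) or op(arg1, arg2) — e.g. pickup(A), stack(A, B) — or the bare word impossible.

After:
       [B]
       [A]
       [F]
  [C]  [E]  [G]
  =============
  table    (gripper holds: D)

target: towers=[C; E/F/A/B; G] holding=D
     unstack(B, A) → towers=[C; D; E/F/A; G] holding=B
         pickup(G) → towers=[C; D; E/F/A/B] holding=G
         pickup(D) → towers=[C; E/F/A/B; G] holding=D  ← match
         pickup(C) → towers=[D; E/F/A/B; G] holding=C

pickup(D)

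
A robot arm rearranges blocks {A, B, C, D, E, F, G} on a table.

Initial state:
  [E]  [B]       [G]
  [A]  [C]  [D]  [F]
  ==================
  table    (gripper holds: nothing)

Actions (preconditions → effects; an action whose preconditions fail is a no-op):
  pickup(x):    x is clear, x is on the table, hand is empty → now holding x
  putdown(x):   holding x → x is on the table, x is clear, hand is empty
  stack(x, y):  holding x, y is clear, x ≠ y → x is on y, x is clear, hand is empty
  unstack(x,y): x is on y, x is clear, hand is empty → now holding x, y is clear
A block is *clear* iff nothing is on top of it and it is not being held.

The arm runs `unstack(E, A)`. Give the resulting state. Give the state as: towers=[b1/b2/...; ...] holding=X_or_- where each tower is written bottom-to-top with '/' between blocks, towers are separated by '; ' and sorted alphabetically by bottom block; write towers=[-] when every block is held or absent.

before: towers=[A/E; C/B; D; F/G] holding=-
pre[unstack(E, A)]: on(E,A) ✓, clear(E) ✓, handempty ✓
all met → apply unstack(E, A)
after:  towers=[A; C/B; D; F/G] holding=E

towers=[A; C/B; D; F/G] holding=E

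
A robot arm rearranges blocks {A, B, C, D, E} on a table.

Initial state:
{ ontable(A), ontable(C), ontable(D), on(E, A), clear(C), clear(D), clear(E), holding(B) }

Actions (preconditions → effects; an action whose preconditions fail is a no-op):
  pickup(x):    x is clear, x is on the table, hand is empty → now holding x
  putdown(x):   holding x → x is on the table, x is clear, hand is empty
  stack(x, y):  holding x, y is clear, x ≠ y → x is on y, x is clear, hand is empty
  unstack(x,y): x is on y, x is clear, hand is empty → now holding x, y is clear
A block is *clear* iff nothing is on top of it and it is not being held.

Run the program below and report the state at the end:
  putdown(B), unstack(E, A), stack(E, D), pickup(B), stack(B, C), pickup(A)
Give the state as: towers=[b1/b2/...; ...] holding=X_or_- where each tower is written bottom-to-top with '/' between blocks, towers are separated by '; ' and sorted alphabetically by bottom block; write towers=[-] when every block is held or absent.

step 1 (putdown(B)): towers=[A/E; B; C; D] holding=-
step 2 (unstack(E, A)): towers=[A; B; C; D] holding=E
step 3 (stack(E, D)): towers=[A; B; C; D/E] holding=-
step 4 (pickup(B)): towers=[A; C; D/E] holding=B
step 5 (stack(B, C)): towers=[A; C/B; D/E] holding=-
step 6 (pickup(A)): towers=[C/B; D/E] holding=A

towers=[C/B; D/E] holding=A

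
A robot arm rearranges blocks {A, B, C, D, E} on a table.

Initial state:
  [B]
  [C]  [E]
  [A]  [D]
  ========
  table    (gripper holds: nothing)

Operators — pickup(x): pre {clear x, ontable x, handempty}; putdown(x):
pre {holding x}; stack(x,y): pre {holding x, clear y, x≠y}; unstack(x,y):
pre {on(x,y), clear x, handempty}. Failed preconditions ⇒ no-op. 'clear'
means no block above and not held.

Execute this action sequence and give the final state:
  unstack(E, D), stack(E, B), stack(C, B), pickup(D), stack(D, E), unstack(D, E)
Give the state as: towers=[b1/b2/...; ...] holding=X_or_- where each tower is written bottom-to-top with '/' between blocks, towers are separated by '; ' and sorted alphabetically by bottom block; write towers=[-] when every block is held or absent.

step 1 (unstack(E, D)): towers=[A/C/B; D] holding=E
step 2 (stack(E, B)): towers=[A/C/B/E; D] holding=-
step 3 (stack(C, B)) [no-op]: towers=[A/C/B/E; D] holding=-
step 4 (pickup(D)): towers=[A/C/B/E] holding=D
step 5 (stack(D, E)): towers=[A/C/B/E/D] holding=-
step 6 (unstack(D, E)): towers=[A/C/B/E] holding=D

towers=[A/C/B/E] holding=D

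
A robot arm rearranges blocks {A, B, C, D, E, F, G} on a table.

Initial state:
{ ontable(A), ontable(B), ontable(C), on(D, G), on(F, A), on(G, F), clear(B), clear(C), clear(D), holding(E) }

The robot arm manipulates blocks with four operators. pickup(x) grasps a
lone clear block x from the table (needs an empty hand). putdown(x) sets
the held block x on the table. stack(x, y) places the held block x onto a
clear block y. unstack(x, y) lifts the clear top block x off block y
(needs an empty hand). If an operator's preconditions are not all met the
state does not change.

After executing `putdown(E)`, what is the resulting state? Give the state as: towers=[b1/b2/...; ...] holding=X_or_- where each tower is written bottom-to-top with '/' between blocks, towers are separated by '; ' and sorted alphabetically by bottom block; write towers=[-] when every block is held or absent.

before: towers=[A/F/G/D; B; C] holding=E
pre[putdown(E)]: holding(E) ✓
all met → apply putdown(E)
after:  towers=[A/F/G/D; B; C; E] holding=-

towers=[A/F/G/D; B; C; E] holding=-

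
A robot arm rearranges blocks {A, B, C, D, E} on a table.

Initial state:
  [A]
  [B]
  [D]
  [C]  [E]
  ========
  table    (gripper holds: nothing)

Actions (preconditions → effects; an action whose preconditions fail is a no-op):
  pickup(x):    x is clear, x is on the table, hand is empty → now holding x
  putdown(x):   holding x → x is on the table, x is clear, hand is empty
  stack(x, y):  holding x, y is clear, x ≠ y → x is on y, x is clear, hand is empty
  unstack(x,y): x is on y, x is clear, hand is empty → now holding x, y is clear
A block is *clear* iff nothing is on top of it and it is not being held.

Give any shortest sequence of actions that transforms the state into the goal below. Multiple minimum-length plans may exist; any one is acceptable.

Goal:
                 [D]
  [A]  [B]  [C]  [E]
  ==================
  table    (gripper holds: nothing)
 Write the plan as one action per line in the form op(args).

unstack(A, B)
putdown(A)
unstack(B, D)
putdown(B)
unstack(D, C)
stack(D, E)

step 1 (unstack(A, B)): towers=[C/D/B; E] holding=A
step 2 (putdown(A)): towers=[A; C/D/B; E] holding=-
step 3 (unstack(B, D)): towers=[A; C/D; E] holding=B
step 4 (putdown(B)): towers=[A; B; C/D; E] holding=-
step 5 (unstack(D, C)): towers=[A; B; C; E] holding=D
step 6 (stack(D, E)): towers=[A; B; C; E/D] holding=-
goal check: towers=[A; B; C; E/D] holding=- — reached (length 6, optimal by BFS)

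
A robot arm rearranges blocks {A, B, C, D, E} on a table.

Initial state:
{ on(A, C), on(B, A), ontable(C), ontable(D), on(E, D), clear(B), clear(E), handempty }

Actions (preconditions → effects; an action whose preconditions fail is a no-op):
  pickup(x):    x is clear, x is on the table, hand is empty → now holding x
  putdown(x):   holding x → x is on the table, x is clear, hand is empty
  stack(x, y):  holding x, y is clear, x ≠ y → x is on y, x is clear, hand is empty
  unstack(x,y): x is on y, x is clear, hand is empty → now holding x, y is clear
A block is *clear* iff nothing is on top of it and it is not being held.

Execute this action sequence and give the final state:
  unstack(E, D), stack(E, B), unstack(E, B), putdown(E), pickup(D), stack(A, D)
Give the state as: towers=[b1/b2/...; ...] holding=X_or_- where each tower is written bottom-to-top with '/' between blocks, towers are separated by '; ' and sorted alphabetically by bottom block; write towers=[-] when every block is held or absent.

step 1 (unstack(E, D)): towers=[C/A/B; D] holding=E
step 2 (stack(E, B)): towers=[C/A/B/E; D] holding=-
step 3 (unstack(E, B)): towers=[C/A/B; D] holding=E
step 4 (putdown(E)): towers=[C/A/B; D; E] holding=-
step 5 (pickup(D)): towers=[C/A/B; E] holding=D
step 6 (stack(A, D)) [no-op]: towers=[C/A/B; E] holding=D

towers=[C/A/B; E] holding=D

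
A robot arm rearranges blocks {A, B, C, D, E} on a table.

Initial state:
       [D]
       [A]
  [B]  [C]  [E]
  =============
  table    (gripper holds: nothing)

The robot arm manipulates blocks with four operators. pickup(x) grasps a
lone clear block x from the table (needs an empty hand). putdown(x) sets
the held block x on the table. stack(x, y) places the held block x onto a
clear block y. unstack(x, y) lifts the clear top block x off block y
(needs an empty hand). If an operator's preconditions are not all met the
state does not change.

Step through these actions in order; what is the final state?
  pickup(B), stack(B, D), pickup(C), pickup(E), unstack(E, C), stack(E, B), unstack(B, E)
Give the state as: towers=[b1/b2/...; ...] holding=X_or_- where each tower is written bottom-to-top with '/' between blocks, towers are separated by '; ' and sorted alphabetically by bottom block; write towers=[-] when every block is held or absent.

step 1 (pickup(B)): towers=[C/A/D; E] holding=B
step 2 (stack(B, D)): towers=[C/A/D/B; E] holding=-
step 3 (pickup(C)) [no-op]: towers=[C/A/D/B; E] holding=-
step 4 (pickup(E)): towers=[C/A/D/B] holding=E
step 5 (unstack(E, C)) [no-op]: towers=[C/A/D/B] holding=E
step 6 (stack(E, B)): towers=[C/A/D/B/E] holding=-
step 7 (unstack(B, E)) [no-op]: towers=[C/A/D/B/E] holding=-

towers=[C/A/D/B/E] holding=-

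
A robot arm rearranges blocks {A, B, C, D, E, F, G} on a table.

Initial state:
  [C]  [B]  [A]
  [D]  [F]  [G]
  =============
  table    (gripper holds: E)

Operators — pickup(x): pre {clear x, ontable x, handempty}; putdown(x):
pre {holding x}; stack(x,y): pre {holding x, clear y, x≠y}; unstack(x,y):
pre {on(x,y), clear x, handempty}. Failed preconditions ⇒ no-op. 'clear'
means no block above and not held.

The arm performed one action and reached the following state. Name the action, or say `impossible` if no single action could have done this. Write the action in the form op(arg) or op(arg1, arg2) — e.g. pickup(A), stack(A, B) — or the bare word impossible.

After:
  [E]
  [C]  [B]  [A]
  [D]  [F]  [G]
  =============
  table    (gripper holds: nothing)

target: towers=[D/C/E; F/B; G/A] holding=-
        putdown(E) → towers=[D/C; E; F/B; G/A] holding=-
       stack(E, B) → towers=[D/C; F/B/E; G/A] holding=-
       stack(E, A) → towers=[D/C; F/B; G/A/E] holding=-
       stack(E, C) → towers=[D/C/E; F/B; G/A] holding=-  ← match

stack(E, C)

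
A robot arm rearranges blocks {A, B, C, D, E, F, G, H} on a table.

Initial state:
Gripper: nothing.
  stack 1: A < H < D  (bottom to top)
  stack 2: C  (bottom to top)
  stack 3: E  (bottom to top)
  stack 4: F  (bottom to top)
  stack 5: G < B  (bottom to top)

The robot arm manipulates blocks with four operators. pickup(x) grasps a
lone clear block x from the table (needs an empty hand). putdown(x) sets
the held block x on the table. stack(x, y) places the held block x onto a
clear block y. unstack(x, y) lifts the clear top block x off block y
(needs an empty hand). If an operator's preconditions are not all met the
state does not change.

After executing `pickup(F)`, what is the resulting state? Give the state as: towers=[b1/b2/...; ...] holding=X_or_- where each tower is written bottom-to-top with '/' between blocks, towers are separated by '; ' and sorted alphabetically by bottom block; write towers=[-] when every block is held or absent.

before: towers=[A/H/D; C; E; F; G/B] holding=-
pre[pickup(F)]: clear(F) ✓, ontable(F) ✓, handempty ✓
all met → apply pickup(F)
after:  towers=[A/H/D; C; E; G/B] holding=F

towers=[A/H/D; C; E; G/B] holding=F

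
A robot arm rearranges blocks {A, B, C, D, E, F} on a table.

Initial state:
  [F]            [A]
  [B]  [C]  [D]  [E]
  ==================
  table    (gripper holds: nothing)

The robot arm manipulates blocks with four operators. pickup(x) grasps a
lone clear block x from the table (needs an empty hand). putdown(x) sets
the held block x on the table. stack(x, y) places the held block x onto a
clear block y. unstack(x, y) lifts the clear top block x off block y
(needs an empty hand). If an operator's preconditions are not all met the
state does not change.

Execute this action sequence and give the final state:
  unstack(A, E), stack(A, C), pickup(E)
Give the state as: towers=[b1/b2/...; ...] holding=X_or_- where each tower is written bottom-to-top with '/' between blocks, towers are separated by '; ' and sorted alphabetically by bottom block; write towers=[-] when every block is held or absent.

step 1 (unstack(A, E)): towers=[B/F; C; D; E] holding=A
step 2 (stack(A, C)): towers=[B/F; C/A; D; E] holding=-
step 3 (pickup(E)): towers=[B/F; C/A; D] holding=E

towers=[B/F; C/A; D] holding=E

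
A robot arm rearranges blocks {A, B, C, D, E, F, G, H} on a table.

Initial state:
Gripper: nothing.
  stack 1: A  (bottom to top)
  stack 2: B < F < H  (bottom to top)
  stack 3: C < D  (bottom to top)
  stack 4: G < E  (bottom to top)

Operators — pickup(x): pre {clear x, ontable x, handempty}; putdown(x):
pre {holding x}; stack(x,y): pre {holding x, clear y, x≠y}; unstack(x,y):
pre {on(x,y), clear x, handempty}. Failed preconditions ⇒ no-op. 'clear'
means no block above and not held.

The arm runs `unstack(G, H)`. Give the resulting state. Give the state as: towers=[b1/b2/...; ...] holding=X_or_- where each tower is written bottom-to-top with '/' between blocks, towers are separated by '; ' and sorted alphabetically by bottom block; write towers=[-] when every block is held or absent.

towers=[A; B/F/H; C/D; G/E] holding=-

before: towers=[A; B/F/H; C/D; G/E] holding=-
pre[unstack(G, H)]: on(G,H) fail, clear(G) fail, handempty ok
on(G,H), clear(G) unmet → unstack(G, H) is a no-op
after:  towers=[A; B/F/H; C/D; G/E] holding=-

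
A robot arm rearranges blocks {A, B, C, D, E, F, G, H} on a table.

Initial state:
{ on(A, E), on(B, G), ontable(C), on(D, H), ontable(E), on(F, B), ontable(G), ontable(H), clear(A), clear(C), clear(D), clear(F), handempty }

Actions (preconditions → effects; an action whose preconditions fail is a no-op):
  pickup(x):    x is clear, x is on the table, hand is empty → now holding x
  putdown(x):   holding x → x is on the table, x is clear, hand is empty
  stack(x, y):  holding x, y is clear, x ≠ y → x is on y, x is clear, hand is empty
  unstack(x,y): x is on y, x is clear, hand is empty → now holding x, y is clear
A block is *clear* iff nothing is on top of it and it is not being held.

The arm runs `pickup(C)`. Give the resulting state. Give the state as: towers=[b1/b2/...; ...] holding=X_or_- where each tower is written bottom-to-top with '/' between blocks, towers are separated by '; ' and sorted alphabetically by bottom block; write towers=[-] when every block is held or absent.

towers=[E/A; G/B/F; H/D] holding=C

before: towers=[C; E/A; G/B/F; H/D] holding=-
pre[pickup(C)]: clear(C) ok, ontable(C) ok, handempty ok
all met → apply pickup(C)
after:  towers=[E/A; G/B/F; H/D] holding=C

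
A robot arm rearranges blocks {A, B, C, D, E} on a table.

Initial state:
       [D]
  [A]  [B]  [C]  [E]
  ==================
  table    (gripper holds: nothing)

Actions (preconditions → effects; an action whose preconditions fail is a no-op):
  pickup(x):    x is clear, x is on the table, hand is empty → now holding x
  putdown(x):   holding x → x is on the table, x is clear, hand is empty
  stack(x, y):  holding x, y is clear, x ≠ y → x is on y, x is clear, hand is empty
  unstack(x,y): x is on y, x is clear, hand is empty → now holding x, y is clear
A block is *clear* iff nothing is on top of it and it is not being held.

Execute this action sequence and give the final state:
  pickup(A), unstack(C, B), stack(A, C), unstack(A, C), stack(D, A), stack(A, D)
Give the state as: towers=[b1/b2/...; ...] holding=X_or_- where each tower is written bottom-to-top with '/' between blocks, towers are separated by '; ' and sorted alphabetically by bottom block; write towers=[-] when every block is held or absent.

towers=[B/D/A; C; E] holding=-

step 1 (pickup(A)): towers=[B/D; C; E] holding=A
step 2 (unstack(C, B)) [no-op]: towers=[B/D; C; E] holding=A
step 3 (stack(A, C)): towers=[B/D; C/A; E] holding=-
step 4 (unstack(A, C)): towers=[B/D; C; E] holding=A
step 5 (stack(D, A)) [no-op]: towers=[B/D; C; E] holding=A
step 6 (stack(A, D)): towers=[B/D/A; C; E] holding=-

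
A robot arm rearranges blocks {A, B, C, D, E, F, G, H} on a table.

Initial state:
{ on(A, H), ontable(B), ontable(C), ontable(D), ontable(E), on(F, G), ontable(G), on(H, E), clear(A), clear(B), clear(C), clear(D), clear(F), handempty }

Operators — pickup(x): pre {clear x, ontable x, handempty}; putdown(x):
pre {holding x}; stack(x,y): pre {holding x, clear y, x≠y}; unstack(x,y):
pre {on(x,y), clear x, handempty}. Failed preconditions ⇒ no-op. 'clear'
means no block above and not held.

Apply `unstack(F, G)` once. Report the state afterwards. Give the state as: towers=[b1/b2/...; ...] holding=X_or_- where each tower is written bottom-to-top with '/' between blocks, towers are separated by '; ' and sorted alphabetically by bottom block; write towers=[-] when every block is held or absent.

before: towers=[B; C; D; E/H/A; G/F] holding=-
pre[unstack(F, G)]: on(F,G) yes, clear(F) yes, handempty yes
all met → apply unstack(F, G)
after:  towers=[B; C; D; E/H/A; G] holding=F

towers=[B; C; D; E/H/A; G] holding=F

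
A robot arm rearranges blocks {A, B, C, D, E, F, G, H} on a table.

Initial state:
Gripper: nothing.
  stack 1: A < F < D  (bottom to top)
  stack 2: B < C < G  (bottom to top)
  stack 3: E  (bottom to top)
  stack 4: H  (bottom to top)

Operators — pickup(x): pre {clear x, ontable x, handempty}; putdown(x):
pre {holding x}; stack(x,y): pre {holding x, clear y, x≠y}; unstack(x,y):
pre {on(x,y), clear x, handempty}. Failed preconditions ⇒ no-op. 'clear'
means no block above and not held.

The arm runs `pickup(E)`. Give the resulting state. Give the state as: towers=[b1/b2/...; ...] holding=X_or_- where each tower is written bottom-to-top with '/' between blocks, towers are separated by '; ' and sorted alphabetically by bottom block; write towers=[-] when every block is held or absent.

before: towers=[A/F/D; B/C/G; E; H] holding=-
pre[pickup(E)]: clear(E) ✓, ontable(E) ✓, handempty ✓
all met → apply pickup(E)
after:  towers=[A/F/D; B/C/G; H] holding=E

towers=[A/F/D; B/C/G; H] holding=E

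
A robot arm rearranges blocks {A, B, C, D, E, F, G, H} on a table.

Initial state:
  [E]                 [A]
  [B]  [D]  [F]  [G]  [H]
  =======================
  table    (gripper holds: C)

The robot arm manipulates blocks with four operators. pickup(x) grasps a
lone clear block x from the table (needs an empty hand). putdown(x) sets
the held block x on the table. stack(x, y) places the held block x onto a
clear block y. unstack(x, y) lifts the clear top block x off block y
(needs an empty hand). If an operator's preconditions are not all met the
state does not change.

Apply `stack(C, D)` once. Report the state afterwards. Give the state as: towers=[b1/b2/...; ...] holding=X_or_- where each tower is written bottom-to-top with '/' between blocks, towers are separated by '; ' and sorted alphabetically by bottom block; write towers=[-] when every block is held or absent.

before: towers=[B/E; D; F; G; H/A] holding=C
pre[stack(C, D)]: holding(C) ✓, clear(D) ✓, C≠D ✓
all met → apply stack(C, D)
after:  towers=[B/E; D/C; F; G; H/A] holding=-

towers=[B/E; D/C; F; G; H/A] holding=-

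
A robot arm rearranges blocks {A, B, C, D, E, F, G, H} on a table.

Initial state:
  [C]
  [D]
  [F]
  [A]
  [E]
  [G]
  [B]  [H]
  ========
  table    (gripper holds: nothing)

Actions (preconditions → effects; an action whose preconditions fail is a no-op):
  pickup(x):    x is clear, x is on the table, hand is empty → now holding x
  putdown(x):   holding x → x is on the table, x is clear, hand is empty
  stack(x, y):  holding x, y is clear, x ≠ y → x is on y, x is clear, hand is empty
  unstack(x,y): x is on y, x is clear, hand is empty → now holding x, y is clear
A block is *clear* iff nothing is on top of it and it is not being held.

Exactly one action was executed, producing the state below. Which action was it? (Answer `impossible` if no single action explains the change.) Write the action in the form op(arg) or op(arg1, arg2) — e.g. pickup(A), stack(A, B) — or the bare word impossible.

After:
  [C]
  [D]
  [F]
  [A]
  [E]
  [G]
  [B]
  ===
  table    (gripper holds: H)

target: towers=[B/G/E/A/F/D/C] holding=H
         pickup(H) → towers=[B/G/E/A/F/D/C] holding=H  ← match
     unstack(C, D) → towers=[B/G/E/A/F/D; H] holding=C

pickup(H)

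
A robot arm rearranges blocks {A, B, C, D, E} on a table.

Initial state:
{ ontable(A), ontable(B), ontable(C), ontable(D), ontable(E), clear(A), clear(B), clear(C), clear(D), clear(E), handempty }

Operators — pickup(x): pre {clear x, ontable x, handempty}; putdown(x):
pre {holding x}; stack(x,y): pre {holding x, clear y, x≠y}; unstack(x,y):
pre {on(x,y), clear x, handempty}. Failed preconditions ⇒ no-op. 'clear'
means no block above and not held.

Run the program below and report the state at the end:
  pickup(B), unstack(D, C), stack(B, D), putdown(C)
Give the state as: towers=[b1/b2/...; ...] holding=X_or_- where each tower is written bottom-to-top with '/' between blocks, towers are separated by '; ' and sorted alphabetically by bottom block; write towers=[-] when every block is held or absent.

step 1 (pickup(B)): towers=[A; C; D; E] holding=B
step 2 (unstack(D, C)) [no-op]: towers=[A; C; D; E] holding=B
step 3 (stack(B, D)): towers=[A; C; D/B; E] holding=-
step 4 (putdown(C)) [no-op]: towers=[A; C; D/B; E] holding=-

towers=[A; C; D/B; E] holding=-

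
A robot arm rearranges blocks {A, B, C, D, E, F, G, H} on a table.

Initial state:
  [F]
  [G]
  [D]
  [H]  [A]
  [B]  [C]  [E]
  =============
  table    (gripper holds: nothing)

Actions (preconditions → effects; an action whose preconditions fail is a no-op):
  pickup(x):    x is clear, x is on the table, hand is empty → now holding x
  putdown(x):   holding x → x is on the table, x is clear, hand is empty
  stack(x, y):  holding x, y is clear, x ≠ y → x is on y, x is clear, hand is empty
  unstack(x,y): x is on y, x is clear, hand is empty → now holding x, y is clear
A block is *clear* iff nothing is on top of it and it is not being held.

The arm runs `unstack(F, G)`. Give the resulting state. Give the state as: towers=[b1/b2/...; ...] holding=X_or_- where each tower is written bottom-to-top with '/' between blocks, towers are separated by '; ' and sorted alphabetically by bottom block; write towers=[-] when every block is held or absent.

towers=[B/H/D/G; C/A; E] holding=F

before: towers=[B/H/D/G/F; C/A; E] holding=-
pre[unstack(F, G)]: on(F,G) ok, clear(F) ok, handempty ok
all met → apply unstack(F, G)
after:  towers=[B/H/D/G; C/A; E] holding=F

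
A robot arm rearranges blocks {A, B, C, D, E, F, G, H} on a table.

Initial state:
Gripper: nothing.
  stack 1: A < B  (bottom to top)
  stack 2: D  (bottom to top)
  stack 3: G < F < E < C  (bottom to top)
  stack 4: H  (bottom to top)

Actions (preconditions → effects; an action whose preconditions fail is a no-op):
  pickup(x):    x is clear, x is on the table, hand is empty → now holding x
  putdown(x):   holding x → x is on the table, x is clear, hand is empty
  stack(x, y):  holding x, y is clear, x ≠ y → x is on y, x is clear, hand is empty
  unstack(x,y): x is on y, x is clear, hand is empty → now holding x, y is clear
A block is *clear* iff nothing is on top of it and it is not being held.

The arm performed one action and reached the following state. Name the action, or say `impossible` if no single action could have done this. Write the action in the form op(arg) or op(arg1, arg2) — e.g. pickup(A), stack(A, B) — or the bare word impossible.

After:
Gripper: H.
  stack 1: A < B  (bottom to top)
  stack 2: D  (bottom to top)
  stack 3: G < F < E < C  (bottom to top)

pickup(H)

target: towers=[A/B; D; G/F/E/C] holding=H
         pickup(H) → towers=[A/B; D; G/F/E/C] holding=H  ← match
     unstack(B, A) → towers=[A; D; G/F/E/C; H] holding=B
         pickup(D) → towers=[A/B; G/F/E/C; H] holding=D
     unstack(C, E) → towers=[A/B; D; G/F/E; H] holding=C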